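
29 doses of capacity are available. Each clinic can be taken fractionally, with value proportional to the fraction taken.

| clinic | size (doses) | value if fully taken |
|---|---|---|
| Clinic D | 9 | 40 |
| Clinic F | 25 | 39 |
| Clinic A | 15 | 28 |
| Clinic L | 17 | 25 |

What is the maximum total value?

Sort by value density: Clinic D 40/9≈4.44, Clinic A 28/15≈1.87, Clinic F 39/25≈1.56, Clinic L 25/17≈1.47.
All 9 doses of Clinic D fit (value 40) → 20 remain.
Clinic A: take in full, 15 doses for value 28 → 5 left.
5 doses left: a 5/25 share of Clinic F gives 39×5/25 = 7.8.
Total value = 75.8.

75.8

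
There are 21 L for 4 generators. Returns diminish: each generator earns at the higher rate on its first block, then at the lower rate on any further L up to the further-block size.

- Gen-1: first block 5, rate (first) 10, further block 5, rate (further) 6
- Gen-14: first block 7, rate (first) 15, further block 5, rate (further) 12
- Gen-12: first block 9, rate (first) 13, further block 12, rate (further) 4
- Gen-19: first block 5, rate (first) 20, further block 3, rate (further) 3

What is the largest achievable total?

Order all 8 blocks by rate: Gen-19/tier1 20 > Gen-14/tier1 15 > Gen-12/tier1 13 > Gen-14/tier2 12 > Gen-1/tier1 10 > Gen-1/tier2 6 > Gen-12/tier2 4 > Gen-19/tier2 3.
Fill Gen-19 tier1 block (5 at 20) — 16 left.
Gen-14/tier1 (15): +7 — 9 left.
Gen-12/tier1 (13): +9 — 0 left.
Total = 20×5 + 15×7 + 13×9 = 322.

322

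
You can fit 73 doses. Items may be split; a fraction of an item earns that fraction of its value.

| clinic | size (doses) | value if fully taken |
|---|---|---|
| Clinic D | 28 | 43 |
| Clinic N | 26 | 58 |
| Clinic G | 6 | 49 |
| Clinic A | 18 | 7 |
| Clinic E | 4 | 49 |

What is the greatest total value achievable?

202.5

Best value per unit of size first: Clinic E 49/4≈12.2, Clinic G 49/6≈8.17, Clinic N 58/26≈2.23, Clinic D 43/28≈1.54, Clinic A 7/18≈0.389.
Take all of Clinic E (4 doses, value 49) → 69 doses left.
Clinic G: take in full, 6 doses for value 49 → 63 left.
Clinic N: take in full, 26 doses for value 58 → 37 left.
All 28 doses of Clinic D fit (value 43) → 9 remain.
9 doses left: a 9/18 share of Clinic A gives 7×9/18 = 3.5.
Total value = 202.5.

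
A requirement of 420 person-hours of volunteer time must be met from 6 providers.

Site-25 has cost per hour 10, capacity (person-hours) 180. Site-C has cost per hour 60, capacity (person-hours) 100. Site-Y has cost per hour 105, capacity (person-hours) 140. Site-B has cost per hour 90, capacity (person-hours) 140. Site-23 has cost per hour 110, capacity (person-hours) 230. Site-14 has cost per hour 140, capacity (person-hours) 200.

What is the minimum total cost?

20400

Fill from the cheapest provider first.
Take 180 from Site-25 at 10 ; need 240 more.
Site-C at 60: take all 100 person-hours ; 140 still needed.
Site-B at 90: take all 140 person-hours ; 0 still needed.
Site-Y, Site-23, Site-14: unused.
Cost = 180×10 + 100×60 + 140×90 = 20400.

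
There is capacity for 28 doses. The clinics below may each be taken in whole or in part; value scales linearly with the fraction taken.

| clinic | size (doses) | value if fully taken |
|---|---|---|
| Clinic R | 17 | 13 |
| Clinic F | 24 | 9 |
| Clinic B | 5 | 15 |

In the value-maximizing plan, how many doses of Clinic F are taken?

6

Best value per unit of size first: Clinic B 15/5≈3, Clinic R 13/17≈0.765, Clinic F 9/24≈0.375.
Clinic B: take in full, 5 doses for value 15 → 23 left.
All 17 doses of Clinic R fit (value 13) → 6 remain.
Fill the last 6 doses with part of Clinic F: 6/24 of it earns 2.25.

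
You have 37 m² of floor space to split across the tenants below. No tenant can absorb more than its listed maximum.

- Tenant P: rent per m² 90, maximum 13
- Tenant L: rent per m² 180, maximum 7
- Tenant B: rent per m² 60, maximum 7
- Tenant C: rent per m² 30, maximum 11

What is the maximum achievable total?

Rank by rent per m²: Tenant L 180 > Tenant P 90 > Tenant B 60 > Tenant C 30.
Tenant L takes 7 to reach its cap of 7 → 30 left.
Tenant P takes 13 to reach its cap of 13 → 17 left.
Give Tenant B 7 to hit its cap of 7 → 10 left.
Tenant C has room for 11 but only 10 remain, so it gets 10.
Total = 90×13 + 180×7 + 60×7 + 30×10 = 3150.

3150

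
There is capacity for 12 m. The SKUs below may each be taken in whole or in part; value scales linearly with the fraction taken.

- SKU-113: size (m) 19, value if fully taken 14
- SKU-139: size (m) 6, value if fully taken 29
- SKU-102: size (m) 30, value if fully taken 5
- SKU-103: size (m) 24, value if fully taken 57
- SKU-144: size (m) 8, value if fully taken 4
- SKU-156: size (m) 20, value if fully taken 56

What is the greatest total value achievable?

45.8

Sort by value density: SKU-139 29/6≈4.83, SKU-156 56/20≈2.8, SKU-103 57/24≈2.38, SKU-113 14/19≈0.737, SKU-144 4/8≈0.5, SKU-102 5/30≈0.167.
SKU-139: take in full, 6 m for value 29 ; 6 left.
6 m left: a 6/20 share of SKU-156 gives 56×6/20 = 16.8.
Total value = 45.8.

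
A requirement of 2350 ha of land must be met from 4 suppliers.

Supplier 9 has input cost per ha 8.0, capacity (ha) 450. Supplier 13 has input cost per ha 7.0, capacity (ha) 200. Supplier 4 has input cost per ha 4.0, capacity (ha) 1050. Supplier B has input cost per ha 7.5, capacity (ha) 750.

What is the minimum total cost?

14025

Fill from the cheapest supplier first.
Supplier 4 (4.0): use full 1050 → 1300 ha to go.
Supplier 13 at 7.0: take all 200 ha → 1100 still needed.
Supplier B at 7.5: take all 750 ha → 350 still needed.
Take 350 from Supplier 9 at 8.0 to finish.
Cost = 1050×4.0 + 200×7.0 + 750×7.5 + 350×8.0 = 14025.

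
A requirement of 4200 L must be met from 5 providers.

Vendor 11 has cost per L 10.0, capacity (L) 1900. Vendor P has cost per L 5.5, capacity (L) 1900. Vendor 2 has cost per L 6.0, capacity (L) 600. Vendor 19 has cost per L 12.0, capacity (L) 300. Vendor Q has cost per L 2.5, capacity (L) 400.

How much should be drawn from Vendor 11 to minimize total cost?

Use providers in increasing cost order.
Vendor Q (2.5): use full 400 ; 3800 L to go.
Vendor P at 5.5: take all 1900 L ; 1900 still needed.
Vendor 2 at 6.0: take all 600 L ; 1300 still needed.
Vendor 11 at 10.0: take 1300 of its 1900 ; requirement met.
Vendor 19: unused.

1300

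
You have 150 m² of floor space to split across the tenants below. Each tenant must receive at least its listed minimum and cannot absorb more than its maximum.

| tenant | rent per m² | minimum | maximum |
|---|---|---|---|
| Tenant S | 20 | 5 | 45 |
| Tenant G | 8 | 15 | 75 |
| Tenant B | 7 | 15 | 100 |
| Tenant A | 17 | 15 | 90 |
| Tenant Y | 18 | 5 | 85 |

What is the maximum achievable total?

Meeting every minimum uses 5+15+15+15+5 = 55 m², leaving 95.
Rank by rent per m²: Tenant S 20 > Tenant Y 18 > Tenant A 17 > Tenant G 8 > Tenant B 7.
Give Tenant S 40 more to hit its cap of 45 — 55 left.
Only 55 left; Tenant Y takes them to reach 60.
Total = 20×45 + 8×15 + 7×15 + 17×15 + 18×60 = 2460.

2460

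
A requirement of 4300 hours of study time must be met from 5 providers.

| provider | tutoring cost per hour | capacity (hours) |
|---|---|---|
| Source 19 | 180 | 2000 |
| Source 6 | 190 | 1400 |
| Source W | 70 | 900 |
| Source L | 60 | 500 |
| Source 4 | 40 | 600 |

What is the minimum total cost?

534000

Fill from the cheapest provider first.
Source 4 (40): use full 600 ; 3700 hours to go.
Source L (60): use full 500 ; 3200 hours to go.
Take 900 from Source W at 70 ; need 2300 more.
Source 19 at 180: take all 2000 hours ; 300 still needed.
Take 300 from Source 6 at 190 to finish.
Cost = 600×40 + 500×60 + 900×70 + 2000×180 + 300×190 = 534000.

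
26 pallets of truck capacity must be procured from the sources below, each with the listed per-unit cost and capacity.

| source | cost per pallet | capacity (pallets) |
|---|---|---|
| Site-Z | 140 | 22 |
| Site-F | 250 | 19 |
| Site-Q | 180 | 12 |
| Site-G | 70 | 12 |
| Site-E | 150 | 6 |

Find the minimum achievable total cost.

2800

Cheapest first:
Take 12 from Site-G at 70 → need 14 more.
Site-Z at 140: take 14 of its 22 → requirement met.
Site-E, Site-Q, Site-F: unused.
Cost = 12×70 + 14×140 = 2800.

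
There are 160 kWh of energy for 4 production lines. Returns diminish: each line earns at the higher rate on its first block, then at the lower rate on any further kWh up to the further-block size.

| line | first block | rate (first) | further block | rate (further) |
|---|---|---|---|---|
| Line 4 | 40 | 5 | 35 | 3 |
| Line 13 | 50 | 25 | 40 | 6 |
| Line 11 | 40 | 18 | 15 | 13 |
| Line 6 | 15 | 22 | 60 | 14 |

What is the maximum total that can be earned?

Order all 8 blocks by rate: Line 13/T1 25 > Line 6/T1 22 > Line 11/T1 18 > Line 6/T2 14 > Line 11/T2 13 > Line 13/T2 6 > Line 4/T1 5 > Line 4/T2 3.
Line 13/T1 (25): +50 → 110 left.
Fill Line 6 T1 block (15 at 22) → 95 left.
Line 11 T1 at 18: fill all 40 → 55 left.
Line 6 T2 at 14: only 55 left, fill 55.
Total = 25×50 + 22×15 + 18×40 + 14×55 = 3070.

3070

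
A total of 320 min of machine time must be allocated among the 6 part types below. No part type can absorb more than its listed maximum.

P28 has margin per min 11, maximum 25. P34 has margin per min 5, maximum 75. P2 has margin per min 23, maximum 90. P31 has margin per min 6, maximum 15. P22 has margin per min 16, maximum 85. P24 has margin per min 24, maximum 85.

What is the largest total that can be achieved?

5935

Order the part types by margin per min: P24 24 > P2 23 > P22 16 > P28 11 > P31 6 > P34 5.
P24: +85 to 85 (cap) ; 235 left.
P2: +90 to 90 (cap) ; 145 left.
P22 takes 85 to reach its cap of 85 ; 60 left.
Give P28 25 to hit its cap of 25 ; 35 left.
P31 takes 15 to reach its cap of 15 ; 20 left.
P34 has room for 75 but only 20 remain, so it gets 20.
Total = 11×25 + 5×20 + 23×90 + 6×15 + 16×85 + 24×85 = 5935.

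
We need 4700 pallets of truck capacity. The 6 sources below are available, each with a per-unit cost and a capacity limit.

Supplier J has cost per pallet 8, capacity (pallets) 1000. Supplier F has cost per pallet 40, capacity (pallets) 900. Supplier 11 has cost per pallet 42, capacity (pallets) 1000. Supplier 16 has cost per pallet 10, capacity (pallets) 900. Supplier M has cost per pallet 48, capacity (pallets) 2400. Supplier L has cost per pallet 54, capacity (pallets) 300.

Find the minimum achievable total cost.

Use sources in increasing cost order.
Supplier J (8): use full 1000 ; 3700 pallets to go.
Supplier 16 (10): use full 900 ; 2800 pallets to go.
Supplier F at 40: take all 900 pallets ; 1900 still needed.
Supplier 11 (42): use full 1000 ; 900 pallets to go.
Supplier M (48): take the remaining 900 ; done.
Supplier L: unused.
Cost = 1000×8 + 900×10 + 900×40 + 1000×42 + 900×48 = 138200.

138200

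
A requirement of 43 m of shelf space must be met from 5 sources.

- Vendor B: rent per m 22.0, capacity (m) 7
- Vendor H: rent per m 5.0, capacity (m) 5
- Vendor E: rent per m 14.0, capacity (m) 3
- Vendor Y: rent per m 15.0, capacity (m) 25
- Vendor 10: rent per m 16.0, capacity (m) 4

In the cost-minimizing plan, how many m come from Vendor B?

Cheapest first:
Take 5 from Vendor H at 5.0 → need 38 more.
Vendor E at 14.0: take all 3 m → 35 still needed.
Take 25 from Vendor Y at 15.0 → need 10 more.
Take 4 from Vendor 10 at 16.0 → need 6 more.
Vendor B (22.0): take the remaining 6 → done.

6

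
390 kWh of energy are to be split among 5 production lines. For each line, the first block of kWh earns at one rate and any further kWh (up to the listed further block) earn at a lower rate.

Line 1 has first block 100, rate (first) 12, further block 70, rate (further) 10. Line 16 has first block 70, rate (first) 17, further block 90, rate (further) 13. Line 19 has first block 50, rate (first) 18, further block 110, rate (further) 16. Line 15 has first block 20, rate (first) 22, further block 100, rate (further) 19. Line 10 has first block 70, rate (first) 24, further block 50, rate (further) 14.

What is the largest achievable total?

Order all 10 blocks by rate: Line 10/tier1 24 > Line 15/tier1 22 > Line 15/tier2 19 > Line 19/tier1 18 > Line 16/tier1 17 > Line 19/tier2 16 > Line 10/tier2 14 > Line 16/tier2 13 > Line 1/tier1 12 > Line 1/tier2 10.
Line 10 tier1 at 24: fill all 70 — 320 left.
Line 15/tier1 (22): +20 — 300 left.
Line 15 tier2 at 19: fill all 100 — 200 left.
Line 19/tier1 (18): +50 — 150 left.
Fill Line 16 tier1 block (70 at 17) — 80 left.
Line 19/tier2: +80 of 110 at 16; pool empty.
Total = 24×70 + 22×20 + 19×100 + 18×50 + 17×70 + 16×80 = 7390.

7390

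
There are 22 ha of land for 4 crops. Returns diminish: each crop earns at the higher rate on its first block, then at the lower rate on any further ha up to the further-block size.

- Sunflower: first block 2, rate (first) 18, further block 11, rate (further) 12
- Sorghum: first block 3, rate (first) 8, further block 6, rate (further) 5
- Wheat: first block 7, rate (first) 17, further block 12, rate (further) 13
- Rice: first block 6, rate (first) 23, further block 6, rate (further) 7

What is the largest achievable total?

384

Order all 8 blocks by rate: Rice/tier1 23 > Sunflower/tier1 18 > Wheat/tier1 17 > Wheat/tier2 13 > Sunflower/tier2 12 > Sorghum/tier1 8 > Rice/tier2 7 > Sorghum/tier2 5.
Fill Rice tier1 block (6 at 23) — 16 left.
Sunflower/tier1 (18): +2 — 14 left.
Wheat tier1 at 17: fill all 7 — 7 left.
Wheat/tier2: +7 of 12 at 13; pool empty.
Total = 23×6 + 18×2 + 17×7 + 13×7 = 384.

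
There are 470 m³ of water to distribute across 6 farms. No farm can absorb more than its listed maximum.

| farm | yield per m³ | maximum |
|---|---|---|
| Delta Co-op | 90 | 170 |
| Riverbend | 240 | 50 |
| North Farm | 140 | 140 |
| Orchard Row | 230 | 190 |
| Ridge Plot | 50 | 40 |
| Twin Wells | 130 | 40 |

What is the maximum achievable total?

85000

Highest yield per m³ first: Riverbend 240 > Orchard Row 230 > North Farm 140 > Twin Wells 130 > Delta Co-op 90 > Ridge Plot 50.
Riverbend takes 50 to reach its cap of 50 ; 420 left.
Orchard Row takes 190 to reach its cap of 190 ; 230 left.
North Farm: +140 to 140 (cap) ; 90 left.
Twin Wells: +40 to 40 (cap) ; 50 left.
Delta Co-op has room for 170 but only 50 remain, so it gets 50.
Total = 90×50 + 240×50 + 140×140 + 230×190 + 130×40 = 85000.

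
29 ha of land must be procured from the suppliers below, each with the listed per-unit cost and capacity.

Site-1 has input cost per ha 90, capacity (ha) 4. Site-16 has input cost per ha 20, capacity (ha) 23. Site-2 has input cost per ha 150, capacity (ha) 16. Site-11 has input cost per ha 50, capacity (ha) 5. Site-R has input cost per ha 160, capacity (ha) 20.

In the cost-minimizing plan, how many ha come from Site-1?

1

Fill from the cheapest supplier first.
Take 23 from Site-16 at 20 → need 6 more.
Site-11 at 50: take all 5 ha → 1 still needed.
Take 1 from Site-1 at 90 to finish.
Site-2, Site-R: unused.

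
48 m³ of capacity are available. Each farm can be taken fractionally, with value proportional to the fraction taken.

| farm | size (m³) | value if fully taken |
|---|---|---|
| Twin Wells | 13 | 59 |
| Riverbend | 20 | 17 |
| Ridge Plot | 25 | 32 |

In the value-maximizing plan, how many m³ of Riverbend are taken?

Rank by value-to-size ratio: Twin Wells 59/13≈4.54, Ridge Plot 32/25≈1.28, Riverbend 17/20≈0.85.
All 13 m³ of Twin Wells fit (value 59) — 35 remain.
All 25 m³ of Ridge Plot fit (value 32) — 10 remain.
10 m³ left: a 10/20 share of Riverbend gives 17×10/20 = 8.5.

10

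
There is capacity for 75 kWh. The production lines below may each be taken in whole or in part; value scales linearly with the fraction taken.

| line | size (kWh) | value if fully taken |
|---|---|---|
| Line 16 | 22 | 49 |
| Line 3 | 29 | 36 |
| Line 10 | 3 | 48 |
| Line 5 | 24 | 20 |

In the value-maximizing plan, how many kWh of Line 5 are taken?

Sort by value density: Line 10 48/3≈16, Line 16 49/22≈2.23, Line 3 36/29≈1.24, Line 5 20/24≈0.833.
All 3 kWh of Line 10 fit (value 48) ; 72 remain.
Take all of Line 16 (22 kWh, value 49) ; 50 kWh left.
Take all of Line 3 (29 kWh, value 36) ; 21 kWh left.
21 kWh left: a 21/24 share of Line 5 gives 20×21/24 = 17.5.

21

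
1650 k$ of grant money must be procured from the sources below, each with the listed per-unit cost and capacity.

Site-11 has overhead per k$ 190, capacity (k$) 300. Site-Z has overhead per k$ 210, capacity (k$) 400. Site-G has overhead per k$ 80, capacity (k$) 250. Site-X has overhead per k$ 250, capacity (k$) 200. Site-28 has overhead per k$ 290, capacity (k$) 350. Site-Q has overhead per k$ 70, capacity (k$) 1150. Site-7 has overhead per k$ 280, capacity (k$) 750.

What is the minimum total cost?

Fill from the cheapest source first.
Site-Q at 70: take all 1150 k$ — 500 still needed.
Site-G at 80: take all 250 k$ — 250 still needed.
Site-11 (190): take the remaining 250 — done.
Site-Z, Site-X, Site-7, Site-28: unused.
Cost = 1150×70 + 250×80 + 250×190 = 148000.

148000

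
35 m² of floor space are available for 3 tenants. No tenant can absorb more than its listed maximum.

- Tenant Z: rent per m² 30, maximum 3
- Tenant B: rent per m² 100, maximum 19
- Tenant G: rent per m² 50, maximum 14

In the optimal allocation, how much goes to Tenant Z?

2

Order the tenants by rent per m²: Tenant B 100 > Tenant G 50 > Tenant Z 30.
Give Tenant B 19 to hit its cap of 19 — 16 left.
Tenant G takes 14 to reach its cap of 14 — 2 left.
Tenant Z: +2 (room for 3) → 2. Pool exhausted.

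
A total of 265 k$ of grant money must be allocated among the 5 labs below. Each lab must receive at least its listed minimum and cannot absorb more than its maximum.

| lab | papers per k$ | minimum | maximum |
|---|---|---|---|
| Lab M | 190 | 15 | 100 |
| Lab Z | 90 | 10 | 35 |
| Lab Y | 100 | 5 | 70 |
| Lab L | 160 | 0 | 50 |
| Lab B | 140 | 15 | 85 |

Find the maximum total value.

Meeting every minimum uses 15+10+5+0+15 = 45 k$, leaving 220.
Highest papers per k$ first: Lab M 190 > Lab L 160 > Lab B 140 > Lab Y 100 > Lab Z 90.
Lab M takes 85 more to reach its cap of 100 ; 135 left.
Give Lab L 50 more to hit its cap of 50 ; 85 left.
Lab B: +70 to 85 (cap) ; 15 left.
Only 15 left; Lab Y takes them to reach 20.
Total = 190×100 + 90×10 + 100×20 + 160×50 + 140×85 = 41800.

41800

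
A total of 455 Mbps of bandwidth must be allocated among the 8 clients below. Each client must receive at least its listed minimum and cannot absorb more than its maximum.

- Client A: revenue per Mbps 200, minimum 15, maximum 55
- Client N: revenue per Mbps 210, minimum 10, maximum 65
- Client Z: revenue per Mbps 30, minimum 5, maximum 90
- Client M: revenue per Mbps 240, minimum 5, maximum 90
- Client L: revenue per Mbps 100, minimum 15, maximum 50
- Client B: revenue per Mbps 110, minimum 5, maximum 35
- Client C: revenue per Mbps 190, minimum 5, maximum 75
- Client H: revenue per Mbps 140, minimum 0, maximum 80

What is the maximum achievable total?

80700

Meeting every minimum uses 15+10+5+5+15+5+5+0 = 60 Mbps, leaving 395.
Order the clients by revenue per Mbps: Client M 240 > Client N 210 > Client A 200 > Client C 190 > Client H 140 > Client B 110 > Client L 100 > Client Z 30.
Client M: +85 to 90 (cap) → 310 left.
Client N: +55 to 65 (cap) → 255 left.
Client A: +40 to 55 (cap) → 215 left.
Give Client C 70 more to hit its cap of 75 → 145 left.
Client H takes 80 more to reach its cap of 80 → 65 left.
Give Client B 30 more to hit its cap of 35 → 35 left.
Give Client L 35 more to hit its cap of 50 → 0 left.
Total = 200×55 + 210×65 + 30×5 + 240×90 + 100×50 + 110×35 + 190×75 + 140×80 = 80700.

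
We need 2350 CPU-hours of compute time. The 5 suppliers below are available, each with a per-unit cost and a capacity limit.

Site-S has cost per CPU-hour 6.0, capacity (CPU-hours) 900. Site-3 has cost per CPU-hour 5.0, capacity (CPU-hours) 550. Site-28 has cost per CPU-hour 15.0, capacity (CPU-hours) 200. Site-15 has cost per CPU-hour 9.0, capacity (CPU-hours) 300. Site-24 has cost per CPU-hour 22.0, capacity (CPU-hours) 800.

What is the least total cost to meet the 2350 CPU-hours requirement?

Fill from the cheapest supplier first.
Site-3 (5.0): use full 550 — 1800 CPU-hours to go.
Take 900 from Site-S at 6.0 — need 900 more.
Take 300 from Site-15 at 9.0 — need 600 more.
Site-28 at 15.0: take all 200 CPU-hours — 400 still needed.
Site-24 at 22.0: take 400 of its 800 — requirement met.
Cost = 550×5.0 + 900×6.0 + 300×9.0 + 200×15.0 + 400×22.0 = 22650.

22650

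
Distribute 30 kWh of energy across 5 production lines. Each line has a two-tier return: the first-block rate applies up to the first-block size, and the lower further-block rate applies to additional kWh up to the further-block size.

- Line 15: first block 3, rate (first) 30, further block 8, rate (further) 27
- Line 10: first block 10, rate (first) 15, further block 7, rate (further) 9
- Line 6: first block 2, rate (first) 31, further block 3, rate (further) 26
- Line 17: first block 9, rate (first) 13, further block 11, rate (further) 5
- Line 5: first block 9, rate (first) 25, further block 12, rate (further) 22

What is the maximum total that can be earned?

781

Order all 10 blocks by rate: Line 6/tier1 31 > Line 15/tier1 30 > Line 15/tier2 27 > Line 6/tier2 26 > Line 5/tier1 25 > Line 5/tier2 22 > Line 10/tier1 15 > Line 17/tier1 13 > Line 10/tier2 9 > Line 17/tier2 5.
Fill Line 6 tier1 block (2 at 31) → 28 left.
Fill Line 15 tier1 block (3 at 30) → 25 left.
Line 15/tier2 (27): +8 → 17 left.
Line 6 tier2 at 26: fill all 3 → 14 left.
Fill Line 5 tier1 block (9 at 25) → 5 left.
Line 5 tier2 at 22: only 5 left, fill 5.
Total = 31×2 + 30×3 + 27×8 + 26×3 + 25×9 + 22×5 = 781.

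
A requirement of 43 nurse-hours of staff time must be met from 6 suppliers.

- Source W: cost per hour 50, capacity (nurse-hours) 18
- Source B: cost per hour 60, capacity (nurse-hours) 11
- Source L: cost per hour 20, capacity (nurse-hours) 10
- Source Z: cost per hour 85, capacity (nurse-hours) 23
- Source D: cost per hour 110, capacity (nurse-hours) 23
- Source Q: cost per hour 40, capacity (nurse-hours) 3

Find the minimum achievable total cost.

1965

Cheapest first:
Take 10 from Source L at 20 — need 33 more.
Source Q at 40: take all 3 nurse-hours — 30 still needed.
Source W (50): use full 18 — 12 nurse-hours to go.
Source B at 60: take all 11 nurse-hours — 1 still needed.
Source Z at 85: take 1 of its 23 — requirement met.
Source D: unused.
Cost = 10×20 + 3×40 + 18×50 + 11×60 + 1×85 = 1965.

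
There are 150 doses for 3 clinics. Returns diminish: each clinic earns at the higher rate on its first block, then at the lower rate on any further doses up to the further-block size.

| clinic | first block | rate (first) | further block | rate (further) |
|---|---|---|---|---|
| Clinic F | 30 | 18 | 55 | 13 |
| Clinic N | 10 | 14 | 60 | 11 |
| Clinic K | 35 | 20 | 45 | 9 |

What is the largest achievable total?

Treat each block as its own option and order by rate: Clinic K/tier1 20 > Clinic F/tier1 18 > Clinic N/tier1 14 > Clinic F/tier2 13 > Clinic N/tier2 11 > Clinic K/tier2 9.
Clinic K tier1 at 20: fill all 35 — 115 left.
Fill Clinic F tier1 block (30 at 18) — 85 left.
Clinic N tier1 at 14: fill all 10 — 75 left.
Clinic F tier2 at 13: fill all 55 — 20 left.
20 remain; put them into Clinic N tier2 at 11.
Total = 20×35 + 18×30 + 14×10 + 13×55 + 11×20 = 2315.

2315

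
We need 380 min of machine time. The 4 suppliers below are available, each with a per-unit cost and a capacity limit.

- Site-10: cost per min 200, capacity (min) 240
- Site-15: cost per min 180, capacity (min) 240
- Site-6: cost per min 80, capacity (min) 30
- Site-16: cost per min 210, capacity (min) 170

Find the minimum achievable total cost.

Fill from the cheapest supplier first.
Take 30 from Site-6 at 80 → need 350 more.
Site-15 (180): use full 240 → 110 min to go.
Site-10 at 200: take 110 of its 240 → requirement met.
Site-16: unused.
Cost = 30×80 + 240×180 + 110×200 = 67600.

67600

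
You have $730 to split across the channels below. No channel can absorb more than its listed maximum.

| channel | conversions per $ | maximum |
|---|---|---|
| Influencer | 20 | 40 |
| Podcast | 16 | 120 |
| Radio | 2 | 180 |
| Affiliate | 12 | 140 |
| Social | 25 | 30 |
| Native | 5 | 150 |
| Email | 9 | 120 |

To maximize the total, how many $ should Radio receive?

130

Rank by conversions per $: Social 25 > Influencer 20 > Podcast 16 > Affiliate 12 > Email 9 > Native 5 > Radio 2.
Give Social 30 to hit its cap of 30 → 700 left.
Give Influencer 40 to hit its cap of 40 → 660 left.
Podcast: +120 to 120 (cap) → 540 left.
Give Affiliate 140 to hit its cap of 140 → 400 left.
Give Email 120 to hit its cap of 120 → 280 left.
Give Native 150 to hit its cap of 150 → 130 left.
Radio has room for 180 but only 130 remain, so it gets 130.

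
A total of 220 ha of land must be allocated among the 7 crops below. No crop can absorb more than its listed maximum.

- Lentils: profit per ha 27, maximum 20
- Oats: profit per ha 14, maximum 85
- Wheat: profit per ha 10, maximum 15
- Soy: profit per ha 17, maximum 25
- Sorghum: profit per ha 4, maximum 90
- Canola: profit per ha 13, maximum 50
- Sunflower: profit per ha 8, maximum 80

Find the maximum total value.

3155

Order the crops by profit per ha: Lentils 27 > Soy 17 > Oats 14 > Canola 13 > Wheat 10 > Sunflower 8 > Sorghum 4.
Give Lentils 20 to hit its cap of 20 ; 200 left.
Soy takes 25 to reach its cap of 25 ; 175 left.
Oats: +85 to 85 (cap) ; 90 left.
Canola takes 50 to reach its cap of 50 ; 40 left.
Wheat: +15 to 15 (cap) ; 25 left.
Sunflower has room for 80 but only 25 remain, so it gets 25.
Total = 27×20 + 14×85 + 10×15 + 17×25 + 13×50 + 8×25 = 3155.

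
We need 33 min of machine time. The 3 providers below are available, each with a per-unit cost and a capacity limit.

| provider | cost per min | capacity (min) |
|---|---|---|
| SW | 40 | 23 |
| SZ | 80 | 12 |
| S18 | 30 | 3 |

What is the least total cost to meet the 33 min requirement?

Fill from the cheapest provider first.
Take 3 from S18 at 30 → need 30 more.
Take 23 from SW at 40 → need 7 more.
SZ at 80: take 7 of its 12 → requirement met.
Cost = 3×30 + 23×40 + 7×80 = 1570.

1570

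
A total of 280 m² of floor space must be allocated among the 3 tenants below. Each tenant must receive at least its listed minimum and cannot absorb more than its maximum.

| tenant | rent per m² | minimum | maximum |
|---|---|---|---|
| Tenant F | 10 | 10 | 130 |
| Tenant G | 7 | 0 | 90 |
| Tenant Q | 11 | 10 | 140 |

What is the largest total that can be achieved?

2910

Meeting every minimum uses 10+0+10 = 20 m², leaving 260.
Order the tenants by rent per m²: Tenant Q 11 > Tenant F 10 > Tenant G 7.
Tenant Q: +130 to 140 (cap) — 130 left.
Tenant F: +120 to 130 (cap) — 10 left.
Tenant G: +10 (room for 90) → 10. Pool exhausted.
Total = 10×130 + 7×10 + 11×140 = 2910.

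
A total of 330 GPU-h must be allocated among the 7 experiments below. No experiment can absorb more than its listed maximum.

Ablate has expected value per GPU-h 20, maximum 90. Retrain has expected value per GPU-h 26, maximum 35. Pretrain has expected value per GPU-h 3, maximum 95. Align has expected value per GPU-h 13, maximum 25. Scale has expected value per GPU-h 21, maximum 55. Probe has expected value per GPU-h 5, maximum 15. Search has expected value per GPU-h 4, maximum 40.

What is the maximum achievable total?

Highest expected value per GPU-h first: Retrain 26 > Scale 21 > Ablate 20 > Align 13 > Probe 5 > Search 4 > Pretrain 3.
Retrain takes 35 to reach its cap of 35 ; 295 left.
Give Scale 55 to hit its cap of 55 ; 240 left.
Give Ablate 90 to hit its cap of 90 ; 150 left.
Give Align 25 to hit its cap of 25 ; 125 left.
Probe takes 15 to reach its cap of 15 ; 110 left.
Search: +40 to 40 (cap) ; 70 left.
Pretrain has room for 95 but only 70 remain, so it gets 70.
Total = 20×90 + 26×35 + 3×70 + 13×25 + 21×55 + 5×15 + 4×40 = 4635.

4635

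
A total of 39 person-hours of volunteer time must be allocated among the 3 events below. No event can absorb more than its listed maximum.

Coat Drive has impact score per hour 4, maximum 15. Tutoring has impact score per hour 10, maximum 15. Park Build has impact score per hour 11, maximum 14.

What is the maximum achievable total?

344

Rank by impact score per hour: Park Build 11 > Tutoring 10 > Coat Drive 4.
Give Park Build 14 to hit its cap of 14 ; 25 left.
Tutoring takes 15 to reach its cap of 15 ; 10 left.
Coat Drive: +10 (room for 15) → 10. Pool exhausted.
Total = 4×10 + 10×15 + 11×14 = 344.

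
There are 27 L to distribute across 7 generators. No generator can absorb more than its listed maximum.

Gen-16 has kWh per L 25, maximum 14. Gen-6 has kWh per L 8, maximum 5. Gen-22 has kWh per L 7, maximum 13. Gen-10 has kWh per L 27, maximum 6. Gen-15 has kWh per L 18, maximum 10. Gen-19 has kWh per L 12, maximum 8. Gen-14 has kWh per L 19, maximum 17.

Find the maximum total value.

Rank by kWh per L: Gen-10 27 > Gen-16 25 > Gen-14 19 > Gen-15 18 > Gen-19 12 > Gen-6 8 > Gen-22 7.
Gen-10 takes 6 to reach its cap of 6 ; 21 left.
Gen-16 takes 14 to reach its cap of 14 ; 7 left.
Only 7 left; Gen-14 takes them to reach 7.
Total = 25×14 + 27×6 + 19×7 = 645.

645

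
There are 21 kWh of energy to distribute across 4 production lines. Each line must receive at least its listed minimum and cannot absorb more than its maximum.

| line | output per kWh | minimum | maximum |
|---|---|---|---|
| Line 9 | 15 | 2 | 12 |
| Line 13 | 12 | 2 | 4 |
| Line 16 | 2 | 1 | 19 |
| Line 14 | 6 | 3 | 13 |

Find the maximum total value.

254

Meeting every minimum uses 2+2+1+3 = 8 kWh, leaving 13.
Highest output per kWh first: Line 9 15 > Line 13 12 > Line 14 6 > Line 16 2.
Line 9: +10 to 12 (cap) ; 3 left.
Give Line 13 2 more to hit its cap of 4 ; 1 left.
Only 1 left; Line 14 takes them to reach 4.
Total = 15×12 + 12×4 + 2×1 + 6×4 = 254.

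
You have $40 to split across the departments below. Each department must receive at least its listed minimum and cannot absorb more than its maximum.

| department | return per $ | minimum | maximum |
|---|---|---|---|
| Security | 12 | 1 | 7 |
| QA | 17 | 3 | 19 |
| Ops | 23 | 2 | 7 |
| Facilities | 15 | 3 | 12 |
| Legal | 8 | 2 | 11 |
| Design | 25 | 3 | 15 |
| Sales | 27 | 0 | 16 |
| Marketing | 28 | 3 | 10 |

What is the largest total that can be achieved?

Meeting every minimum uses 1+3+2+3+2+3+0+3 = 17 $, leaving 23.
Rank by return per $: Marketing 28 > Sales 27 > Design 25 > Ops 23 > QA 17 > Facilities 15 > Security 12 > Legal 8.
Give Marketing 7 more to hit its cap of 10 → 16 left.
Sales takes 16 more to reach its cap of 16 → 0 left.
Total = 12×1 + 17×3 + 23×2 + 15×3 + 8×2 + 25×3 + 27×16 + 28×10 = 957.

957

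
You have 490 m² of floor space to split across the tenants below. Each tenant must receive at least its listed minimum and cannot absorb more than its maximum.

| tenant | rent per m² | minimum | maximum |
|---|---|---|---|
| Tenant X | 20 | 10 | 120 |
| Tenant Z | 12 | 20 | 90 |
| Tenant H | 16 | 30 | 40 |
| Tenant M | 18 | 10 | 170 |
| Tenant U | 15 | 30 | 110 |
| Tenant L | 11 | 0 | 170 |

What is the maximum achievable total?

8350

Meeting every minimum uses 10+20+30+10+30+0 = 100 m², leaving 390.
Highest rent per m² first: Tenant X 20 > Tenant M 18 > Tenant H 16 > Tenant U 15 > Tenant Z 12 > Tenant L 11.
Tenant X takes 110 more to reach its cap of 120 — 280 left.
Tenant M: +160 to 170 (cap) — 120 left.
Tenant H: +10 to 40 (cap) — 110 left.
Tenant U takes 80 more to reach its cap of 110 — 30 left.
Tenant Z has room for 70 more but only 30 remain, so it gets 50.
Total = 20×120 + 12×50 + 16×40 + 18×170 + 15×110 = 8350.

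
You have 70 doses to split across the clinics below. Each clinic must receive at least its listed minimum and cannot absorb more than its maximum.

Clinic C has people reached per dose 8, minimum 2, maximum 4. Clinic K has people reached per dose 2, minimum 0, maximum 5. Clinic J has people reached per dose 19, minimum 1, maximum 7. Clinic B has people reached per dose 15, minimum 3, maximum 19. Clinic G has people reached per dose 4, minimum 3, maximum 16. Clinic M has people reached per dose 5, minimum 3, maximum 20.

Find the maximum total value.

622

Meeting every minimum uses 2+0+1+3+3+3 = 12 doses, leaving 58.
Highest people reached per dose first: Clinic J 19 > Clinic B 15 > Clinic C 8 > Clinic M 5 > Clinic G 4 > Clinic K 2.
Clinic J takes 6 more to reach its cap of 7 → 52 left.
Clinic B takes 16 more to reach its cap of 19 → 36 left.
Clinic C: +2 to 4 (cap) → 34 left.
Give Clinic M 17 more to hit its cap of 20 → 17 left.
Clinic G takes 13 more to reach its cap of 16 → 4 left.
Only 4 left; Clinic K takes them to reach 4.
Total = 8×4 + 2×4 + 19×7 + 15×19 + 4×16 + 5×20 = 622.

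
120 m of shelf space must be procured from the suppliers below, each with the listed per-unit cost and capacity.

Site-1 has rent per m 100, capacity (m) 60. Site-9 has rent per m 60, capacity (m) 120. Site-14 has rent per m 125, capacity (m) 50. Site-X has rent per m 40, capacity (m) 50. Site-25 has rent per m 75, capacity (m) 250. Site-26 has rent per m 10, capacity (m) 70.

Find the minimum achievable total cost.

2700

Cheapest first:
Site-26 (10): use full 70 → 50 m to go.
Take 50 from Site-X at 40 → need 0 more.
Site-9, Site-25, Site-1, Site-14: unused.
Cost = 70×10 + 50×40 = 2700.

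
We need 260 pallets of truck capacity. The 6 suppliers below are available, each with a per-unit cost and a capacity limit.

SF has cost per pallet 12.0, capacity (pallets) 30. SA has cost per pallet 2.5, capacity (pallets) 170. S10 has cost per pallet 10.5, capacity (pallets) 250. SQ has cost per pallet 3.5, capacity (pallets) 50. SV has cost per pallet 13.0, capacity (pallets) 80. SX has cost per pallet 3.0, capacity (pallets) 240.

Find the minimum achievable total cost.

695

Cheapest first:
SA (2.5): use full 170 → 90 pallets to go.
Take 90 from SX at 3.0 to finish.
SQ, S10, SF, SV: unused.
Cost = 170×2.5 + 90×3.0 = 695.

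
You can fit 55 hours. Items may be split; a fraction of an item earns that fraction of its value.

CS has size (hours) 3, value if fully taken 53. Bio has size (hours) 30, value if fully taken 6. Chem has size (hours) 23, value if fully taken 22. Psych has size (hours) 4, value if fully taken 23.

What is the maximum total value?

Rank by value-to-size ratio: CS 53/3≈17.7, Psych 23/4≈5.75, Chem 22/23≈0.957, Bio 6/30≈0.2.
CS: take in full, 3 hours for value 53 ; 52 left.
Psych: take in full, 4 hours for value 23 ; 48 left.
Chem: take in full, 23 hours for value 22 ; 25 left.
Fill the last 25 hours with part of Bio: 25/30 of it earns 5.
Total value = 103.

103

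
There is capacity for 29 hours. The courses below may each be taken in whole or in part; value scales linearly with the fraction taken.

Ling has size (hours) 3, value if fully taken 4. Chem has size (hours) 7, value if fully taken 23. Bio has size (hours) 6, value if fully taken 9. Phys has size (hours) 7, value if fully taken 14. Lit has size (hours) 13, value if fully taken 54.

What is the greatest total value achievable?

Best value per unit of size first: Lit 54/13≈4.15, Chem 23/7≈3.29, Phys 14/7≈2, Bio 9/6≈1.5, Ling 4/3≈1.33.
Lit: take in full, 13 hours for value 54 ; 16 left.
Take all of Chem (7 hours, value 23) ; 9 hours left.
Take all of Phys (7 hours, value 14) ; 2 hours left.
2 hours left: a 2/6 share of Bio gives 9×2/6 = 3.
Total value = 94.

94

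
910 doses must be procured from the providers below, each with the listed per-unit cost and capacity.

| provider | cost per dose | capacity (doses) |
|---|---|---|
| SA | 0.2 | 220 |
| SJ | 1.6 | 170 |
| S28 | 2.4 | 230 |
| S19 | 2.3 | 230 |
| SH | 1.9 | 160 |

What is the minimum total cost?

1461

Fill from the cheapest provider first.
Take 220 from SA at 0.2 ; need 690 more.
SJ at 1.6: take all 170 doses ; 520 still needed.
SH at 1.9: take all 160 doses ; 360 still needed.
S19 (2.3): use full 230 ; 130 doses to go.
S28 (2.4): take the remaining 130 ; done.
Cost = 220×0.2 + 170×1.6 + 160×1.9 + 230×2.3 + 130×2.4 = 1461.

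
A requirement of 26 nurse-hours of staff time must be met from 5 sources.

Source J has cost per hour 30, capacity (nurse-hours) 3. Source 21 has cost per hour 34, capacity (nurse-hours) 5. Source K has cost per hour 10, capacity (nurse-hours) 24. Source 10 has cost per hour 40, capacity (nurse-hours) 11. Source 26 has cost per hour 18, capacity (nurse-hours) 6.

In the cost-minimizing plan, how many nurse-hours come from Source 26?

Use sources in increasing cost order.
Take 24 from Source K at 10 — need 2 more.
Source 26 at 18: take 2 of its 6 — requirement met.
Source J, Source 21, Source 10: unused.

2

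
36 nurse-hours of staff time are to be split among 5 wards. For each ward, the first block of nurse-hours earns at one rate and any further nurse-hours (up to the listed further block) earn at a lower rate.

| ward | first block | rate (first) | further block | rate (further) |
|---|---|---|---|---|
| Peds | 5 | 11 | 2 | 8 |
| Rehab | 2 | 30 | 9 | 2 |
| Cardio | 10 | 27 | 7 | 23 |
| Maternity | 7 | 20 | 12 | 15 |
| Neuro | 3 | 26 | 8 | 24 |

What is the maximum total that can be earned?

Order all 10 blocks by rate: Rehab/T1 30 > Cardio/T1 27 > Neuro/T1 26 > Neuro/T2 24 > Cardio/T2 23 > Maternity/T1 20 > Maternity/T2 15 > Peds/T1 11 > Peds/T2 8 > Rehab/T2 2.
Rehab/T1 (30): +2 — 34 left.
Cardio/T1 (27): +10 — 24 left.
Neuro T1 at 26: fill all 3 — 21 left.
Fill Neuro T2 block (8 at 24) — 13 left.
Fill Cardio T2 block (7 at 23) — 6 left.
6 remain; put them into Maternity T1 at 20.
Total = 30×2 + 27×10 + 26×3 + 24×8 + 23×7 + 20×6 = 881.

881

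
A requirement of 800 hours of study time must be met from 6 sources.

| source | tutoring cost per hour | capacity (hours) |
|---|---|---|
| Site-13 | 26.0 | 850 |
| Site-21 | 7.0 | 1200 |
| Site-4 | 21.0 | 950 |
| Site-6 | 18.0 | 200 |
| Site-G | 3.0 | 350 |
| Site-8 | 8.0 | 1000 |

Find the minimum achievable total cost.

Cheapest first:
Site-G at 3.0: take all 350 hours — 450 still needed.
Take 450 from Site-21 at 7.0 to finish.
Site-8, Site-6, Site-4, Site-13: unused.
Cost = 350×3.0 + 450×7.0 = 4200.

4200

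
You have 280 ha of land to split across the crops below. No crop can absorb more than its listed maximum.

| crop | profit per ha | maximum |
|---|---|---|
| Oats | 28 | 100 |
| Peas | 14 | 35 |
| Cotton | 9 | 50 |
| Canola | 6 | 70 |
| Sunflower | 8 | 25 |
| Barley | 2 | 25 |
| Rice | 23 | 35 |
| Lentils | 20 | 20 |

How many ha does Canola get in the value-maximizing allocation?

Highest profit per ha first: Oats 28 > Rice 23 > Lentils 20 > Peas 14 > Cotton 9 > Sunflower 8 > Canola 6 > Barley 2.
Oats takes 100 to reach its cap of 100 → 180 left.
Give Rice 35 to hit its cap of 35 → 145 left.
Give Lentils 20 to hit its cap of 20 → 125 left.
Peas takes 35 to reach its cap of 35 → 90 left.
Give Cotton 50 to hit its cap of 50 → 40 left.
Sunflower: +25 to 25 (cap) → 15 left.
Only 15 left; Canola takes them to reach 15.

15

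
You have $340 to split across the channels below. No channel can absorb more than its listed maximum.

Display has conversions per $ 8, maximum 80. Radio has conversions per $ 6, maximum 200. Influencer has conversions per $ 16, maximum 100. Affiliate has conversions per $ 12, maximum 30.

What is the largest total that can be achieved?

3380

Order the channels by conversions per $: Influencer 16 > Affiliate 12 > Display 8 > Radio 6.
Influencer takes 100 to reach its cap of 100 ; 240 left.
Affiliate: +30 to 30 (cap) ; 210 left.
Give Display 80 to hit its cap of 80 ; 130 left.
Radio has room for 200 but only 130 remain, so it gets 130.
Total = 8×80 + 6×130 + 16×100 + 12×30 = 3380.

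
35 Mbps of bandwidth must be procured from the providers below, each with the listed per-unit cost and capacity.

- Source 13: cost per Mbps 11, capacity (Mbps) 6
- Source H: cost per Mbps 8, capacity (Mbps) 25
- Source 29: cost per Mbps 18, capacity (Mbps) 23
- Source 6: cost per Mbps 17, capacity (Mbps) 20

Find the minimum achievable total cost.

Fill from the cheapest provider first.
Source H (8): use full 25 ; 10 Mbps to go.
Take 6 from Source 13 at 11 ; need 4 more.
Take 4 from Source 6 at 17 to finish.
Source 29: unused.
Cost = 25×8 + 6×11 + 4×17 = 334.

334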